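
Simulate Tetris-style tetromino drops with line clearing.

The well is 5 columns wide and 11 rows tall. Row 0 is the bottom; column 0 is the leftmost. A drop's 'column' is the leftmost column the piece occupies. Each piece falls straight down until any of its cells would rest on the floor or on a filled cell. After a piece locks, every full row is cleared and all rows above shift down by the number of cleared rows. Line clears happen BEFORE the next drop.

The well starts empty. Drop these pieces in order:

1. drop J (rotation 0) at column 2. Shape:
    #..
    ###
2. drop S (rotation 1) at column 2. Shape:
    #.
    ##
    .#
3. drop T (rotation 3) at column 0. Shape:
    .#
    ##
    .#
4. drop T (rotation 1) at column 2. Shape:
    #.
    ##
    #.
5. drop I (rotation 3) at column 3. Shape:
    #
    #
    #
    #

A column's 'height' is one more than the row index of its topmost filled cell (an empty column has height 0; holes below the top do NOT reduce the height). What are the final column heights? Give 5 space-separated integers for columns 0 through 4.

Drop 1: J rot0 at col 2 lands with bottom-row=0; cleared 0 line(s) (total 0); column heights now [0 0 2 1 1], max=2
Drop 2: S rot1 at col 2 lands with bottom-row=1; cleared 0 line(s) (total 0); column heights now [0 0 4 3 1], max=4
Drop 3: T rot3 at col 0 lands with bottom-row=0; cleared 0 line(s) (total 0); column heights now [2 3 4 3 1], max=4
Drop 4: T rot1 at col 2 lands with bottom-row=4; cleared 0 line(s) (total 0); column heights now [2 3 7 6 1], max=7
Drop 5: I rot3 at col 3 lands with bottom-row=6; cleared 0 line(s) (total 0); column heights now [2 3 7 10 1], max=10

Answer: 2 3 7 10 1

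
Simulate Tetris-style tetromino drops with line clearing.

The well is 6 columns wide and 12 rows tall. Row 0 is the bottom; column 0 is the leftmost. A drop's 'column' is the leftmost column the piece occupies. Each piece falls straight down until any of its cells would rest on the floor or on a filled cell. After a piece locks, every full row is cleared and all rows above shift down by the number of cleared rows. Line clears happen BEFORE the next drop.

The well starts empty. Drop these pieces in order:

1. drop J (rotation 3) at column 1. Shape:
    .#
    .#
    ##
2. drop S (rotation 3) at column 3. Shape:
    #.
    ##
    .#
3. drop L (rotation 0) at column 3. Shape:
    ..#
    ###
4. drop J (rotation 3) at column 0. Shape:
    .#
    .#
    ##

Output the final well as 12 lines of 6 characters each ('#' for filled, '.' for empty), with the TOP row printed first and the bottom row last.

Answer: ......
......
......
......
......
......
......
.....#
.#.###
.###..
#####.
.##.#.

Derivation:
Drop 1: J rot3 at col 1 lands with bottom-row=0; cleared 0 line(s) (total 0); column heights now [0 1 3 0 0 0], max=3
Drop 2: S rot3 at col 3 lands with bottom-row=0; cleared 0 line(s) (total 0); column heights now [0 1 3 3 2 0], max=3
Drop 3: L rot0 at col 3 lands with bottom-row=3; cleared 0 line(s) (total 0); column heights now [0 1 3 4 4 5], max=5
Drop 4: J rot3 at col 0 lands with bottom-row=1; cleared 0 line(s) (total 0); column heights now [2 4 3 4 4 5], max=5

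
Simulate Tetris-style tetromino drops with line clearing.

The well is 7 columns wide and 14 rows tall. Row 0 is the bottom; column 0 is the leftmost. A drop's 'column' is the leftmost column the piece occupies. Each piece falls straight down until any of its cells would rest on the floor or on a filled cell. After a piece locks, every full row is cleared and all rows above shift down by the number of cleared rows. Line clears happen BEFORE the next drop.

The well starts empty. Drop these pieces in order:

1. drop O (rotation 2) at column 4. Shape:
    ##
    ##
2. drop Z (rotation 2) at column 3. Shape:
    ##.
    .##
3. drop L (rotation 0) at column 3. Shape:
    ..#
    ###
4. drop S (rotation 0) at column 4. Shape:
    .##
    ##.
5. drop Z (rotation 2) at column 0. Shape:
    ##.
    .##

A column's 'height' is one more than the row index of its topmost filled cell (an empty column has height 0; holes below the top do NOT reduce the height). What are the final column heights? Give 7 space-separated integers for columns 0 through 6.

Answer: 2 2 1 5 7 8 8

Derivation:
Drop 1: O rot2 at col 4 lands with bottom-row=0; cleared 0 line(s) (total 0); column heights now [0 0 0 0 2 2 0], max=2
Drop 2: Z rot2 at col 3 lands with bottom-row=2; cleared 0 line(s) (total 0); column heights now [0 0 0 4 4 3 0], max=4
Drop 3: L rot0 at col 3 lands with bottom-row=4; cleared 0 line(s) (total 0); column heights now [0 0 0 5 5 6 0], max=6
Drop 4: S rot0 at col 4 lands with bottom-row=6; cleared 0 line(s) (total 0); column heights now [0 0 0 5 7 8 8], max=8
Drop 5: Z rot2 at col 0 lands with bottom-row=0; cleared 0 line(s) (total 0); column heights now [2 2 1 5 7 8 8], max=8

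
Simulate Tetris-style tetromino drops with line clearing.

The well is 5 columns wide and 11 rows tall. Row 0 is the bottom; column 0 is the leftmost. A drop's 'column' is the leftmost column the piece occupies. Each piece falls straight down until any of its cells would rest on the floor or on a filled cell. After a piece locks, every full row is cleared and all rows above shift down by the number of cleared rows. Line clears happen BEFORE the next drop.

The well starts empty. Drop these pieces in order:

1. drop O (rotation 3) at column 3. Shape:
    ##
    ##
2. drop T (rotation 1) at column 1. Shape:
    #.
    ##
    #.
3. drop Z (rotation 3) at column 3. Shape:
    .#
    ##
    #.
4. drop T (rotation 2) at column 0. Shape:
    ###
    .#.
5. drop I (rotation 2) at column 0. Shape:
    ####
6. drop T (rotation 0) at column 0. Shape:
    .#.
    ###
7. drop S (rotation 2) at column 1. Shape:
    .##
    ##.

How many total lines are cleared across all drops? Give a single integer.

Answer: 0

Derivation:
Drop 1: O rot3 at col 3 lands with bottom-row=0; cleared 0 line(s) (total 0); column heights now [0 0 0 2 2], max=2
Drop 2: T rot1 at col 1 lands with bottom-row=0; cleared 0 line(s) (total 0); column heights now [0 3 2 2 2], max=3
Drop 3: Z rot3 at col 3 lands with bottom-row=2; cleared 0 line(s) (total 0); column heights now [0 3 2 4 5], max=5
Drop 4: T rot2 at col 0 lands with bottom-row=3; cleared 0 line(s) (total 0); column heights now [5 5 5 4 5], max=5
Drop 5: I rot2 at col 0 lands with bottom-row=5; cleared 0 line(s) (total 0); column heights now [6 6 6 6 5], max=6
Drop 6: T rot0 at col 0 lands with bottom-row=6; cleared 0 line(s) (total 0); column heights now [7 8 7 6 5], max=8
Drop 7: S rot2 at col 1 lands with bottom-row=8; cleared 0 line(s) (total 0); column heights now [7 9 10 10 5], max=10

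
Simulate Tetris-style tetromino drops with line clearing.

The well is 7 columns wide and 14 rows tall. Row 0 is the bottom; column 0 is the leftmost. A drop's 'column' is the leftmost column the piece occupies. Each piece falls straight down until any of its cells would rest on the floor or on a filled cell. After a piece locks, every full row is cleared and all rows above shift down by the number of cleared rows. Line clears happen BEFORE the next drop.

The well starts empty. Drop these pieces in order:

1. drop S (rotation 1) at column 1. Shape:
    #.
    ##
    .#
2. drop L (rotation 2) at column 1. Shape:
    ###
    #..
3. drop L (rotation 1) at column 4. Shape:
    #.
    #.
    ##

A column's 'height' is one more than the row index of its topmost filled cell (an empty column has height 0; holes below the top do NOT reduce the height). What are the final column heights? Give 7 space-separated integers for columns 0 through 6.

Answer: 0 5 5 5 3 1 0

Derivation:
Drop 1: S rot1 at col 1 lands with bottom-row=0; cleared 0 line(s) (total 0); column heights now [0 3 2 0 0 0 0], max=3
Drop 2: L rot2 at col 1 lands with bottom-row=3; cleared 0 line(s) (total 0); column heights now [0 5 5 5 0 0 0], max=5
Drop 3: L rot1 at col 4 lands with bottom-row=0; cleared 0 line(s) (total 0); column heights now [0 5 5 5 3 1 0], max=5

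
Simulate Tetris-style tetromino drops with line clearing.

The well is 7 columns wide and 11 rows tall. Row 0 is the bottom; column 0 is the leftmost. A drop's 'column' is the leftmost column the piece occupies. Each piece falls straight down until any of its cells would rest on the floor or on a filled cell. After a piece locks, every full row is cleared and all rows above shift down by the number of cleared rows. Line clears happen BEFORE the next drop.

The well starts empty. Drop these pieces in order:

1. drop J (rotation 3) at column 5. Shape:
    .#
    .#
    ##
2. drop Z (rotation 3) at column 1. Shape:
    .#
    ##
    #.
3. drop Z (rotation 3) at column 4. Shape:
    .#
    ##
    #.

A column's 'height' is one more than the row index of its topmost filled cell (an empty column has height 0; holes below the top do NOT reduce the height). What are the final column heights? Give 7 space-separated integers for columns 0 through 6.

Drop 1: J rot3 at col 5 lands with bottom-row=0; cleared 0 line(s) (total 0); column heights now [0 0 0 0 0 1 3], max=3
Drop 2: Z rot3 at col 1 lands with bottom-row=0; cleared 0 line(s) (total 0); column heights now [0 2 3 0 0 1 3], max=3
Drop 3: Z rot3 at col 4 lands with bottom-row=0; cleared 0 line(s) (total 0); column heights now [0 2 3 0 2 3 3], max=3

Answer: 0 2 3 0 2 3 3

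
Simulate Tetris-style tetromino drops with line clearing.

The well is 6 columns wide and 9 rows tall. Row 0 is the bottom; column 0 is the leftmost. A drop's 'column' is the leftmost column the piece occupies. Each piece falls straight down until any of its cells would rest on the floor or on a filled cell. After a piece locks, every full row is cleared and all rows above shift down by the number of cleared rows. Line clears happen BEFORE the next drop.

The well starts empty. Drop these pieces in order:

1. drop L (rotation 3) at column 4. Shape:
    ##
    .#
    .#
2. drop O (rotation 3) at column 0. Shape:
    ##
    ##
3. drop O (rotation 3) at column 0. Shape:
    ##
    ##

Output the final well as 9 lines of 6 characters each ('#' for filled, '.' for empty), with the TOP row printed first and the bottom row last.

Drop 1: L rot3 at col 4 lands with bottom-row=0; cleared 0 line(s) (total 0); column heights now [0 0 0 0 3 3], max=3
Drop 2: O rot3 at col 0 lands with bottom-row=0; cleared 0 line(s) (total 0); column heights now [2 2 0 0 3 3], max=3
Drop 3: O rot3 at col 0 lands with bottom-row=2; cleared 0 line(s) (total 0); column heights now [4 4 0 0 3 3], max=4

Answer: ......
......
......
......
......
##....
##..##
##...#
##...#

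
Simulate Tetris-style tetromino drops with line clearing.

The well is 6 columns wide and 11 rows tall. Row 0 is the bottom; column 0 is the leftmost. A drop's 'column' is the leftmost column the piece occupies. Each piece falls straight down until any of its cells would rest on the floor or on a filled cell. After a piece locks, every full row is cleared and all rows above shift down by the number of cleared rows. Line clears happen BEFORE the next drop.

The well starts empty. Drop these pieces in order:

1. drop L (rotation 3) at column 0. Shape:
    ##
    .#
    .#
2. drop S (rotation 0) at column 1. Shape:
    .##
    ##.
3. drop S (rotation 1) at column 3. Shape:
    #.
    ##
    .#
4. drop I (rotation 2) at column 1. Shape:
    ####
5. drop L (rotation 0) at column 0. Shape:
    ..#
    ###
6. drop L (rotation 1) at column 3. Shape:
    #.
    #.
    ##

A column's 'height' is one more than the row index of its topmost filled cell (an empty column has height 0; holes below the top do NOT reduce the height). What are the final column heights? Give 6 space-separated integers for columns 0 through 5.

Answer: 9 9 10 11 9 0

Derivation:
Drop 1: L rot3 at col 0 lands with bottom-row=0; cleared 0 line(s) (total 0); column heights now [3 3 0 0 0 0], max=3
Drop 2: S rot0 at col 1 lands with bottom-row=3; cleared 0 line(s) (total 0); column heights now [3 4 5 5 0 0], max=5
Drop 3: S rot1 at col 3 lands with bottom-row=4; cleared 0 line(s) (total 0); column heights now [3 4 5 7 6 0], max=7
Drop 4: I rot2 at col 1 lands with bottom-row=7; cleared 0 line(s) (total 0); column heights now [3 8 8 8 8 0], max=8
Drop 5: L rot0 at col 0 lands with bottom-row=8; cleared 0 line(s) (total 0); column heights now [9 9 10 8 8 0], max=10
Drop 6: L rot1 at col 3 lands with bottom-row=8; cleared 0 line(s) (total 0); column heights now [9 9 10 11 9 0], max=11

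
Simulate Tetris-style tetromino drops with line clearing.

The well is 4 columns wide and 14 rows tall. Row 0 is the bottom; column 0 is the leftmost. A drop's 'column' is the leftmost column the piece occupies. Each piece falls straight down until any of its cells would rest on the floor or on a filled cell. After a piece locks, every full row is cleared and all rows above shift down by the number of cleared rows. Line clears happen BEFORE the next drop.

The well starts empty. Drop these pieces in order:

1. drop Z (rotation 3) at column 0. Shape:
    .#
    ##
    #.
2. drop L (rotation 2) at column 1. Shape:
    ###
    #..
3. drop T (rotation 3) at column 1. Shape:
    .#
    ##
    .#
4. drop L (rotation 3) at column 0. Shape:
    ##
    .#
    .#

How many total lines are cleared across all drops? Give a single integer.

Drop 1: Z rot3 at col 0 lands with bottom-row=0; cleared 0 line(s) (total 0); column heights now [2 3 0 0], max=3
Drop 2: L rot2 at col 1 lands with bottom-row=3; cleared 0 line(s) (total 0); column heights now [2 5 5 5], max=5
Drop 3: T rot3 at col 1 lands with bottom-row=5; cleared 0 line(s) (total 0); column heights now [2 7 8 5], max=8
Drop 4: L rot3 at col 0 lands with bottom-row=7; cleared 0 line(s) (total 0); column heights now [10 10 8 5], max=10

Answer: 0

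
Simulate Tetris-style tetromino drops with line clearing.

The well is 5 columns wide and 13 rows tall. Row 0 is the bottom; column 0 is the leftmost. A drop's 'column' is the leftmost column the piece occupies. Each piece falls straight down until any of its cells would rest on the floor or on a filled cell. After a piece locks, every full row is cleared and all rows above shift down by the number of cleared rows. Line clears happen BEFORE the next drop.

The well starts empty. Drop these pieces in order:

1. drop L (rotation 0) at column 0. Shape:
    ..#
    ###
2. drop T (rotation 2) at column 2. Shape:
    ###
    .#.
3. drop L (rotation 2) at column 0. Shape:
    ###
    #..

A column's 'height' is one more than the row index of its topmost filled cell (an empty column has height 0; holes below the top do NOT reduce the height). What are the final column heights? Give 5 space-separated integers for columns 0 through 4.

Answer: 4 4 4 3 3

Derivation:
Drop 1: L rot0 at col 0 lands with bottom-row=0; cleared 0 line(s) (total 0); column heights now [1 1 2 0 0], max=2
Drop 2: T rot2 at col 2 lands with bottom-row=1; cleared 0 line(s) (total 0); column heights now [1 1 3 3 3], max=3
Drop 3: L rot2 at col 0 lands with bottom-row=2; cleared 0 line(s) (total 0); column heights now [4 4 4 3 3], max=4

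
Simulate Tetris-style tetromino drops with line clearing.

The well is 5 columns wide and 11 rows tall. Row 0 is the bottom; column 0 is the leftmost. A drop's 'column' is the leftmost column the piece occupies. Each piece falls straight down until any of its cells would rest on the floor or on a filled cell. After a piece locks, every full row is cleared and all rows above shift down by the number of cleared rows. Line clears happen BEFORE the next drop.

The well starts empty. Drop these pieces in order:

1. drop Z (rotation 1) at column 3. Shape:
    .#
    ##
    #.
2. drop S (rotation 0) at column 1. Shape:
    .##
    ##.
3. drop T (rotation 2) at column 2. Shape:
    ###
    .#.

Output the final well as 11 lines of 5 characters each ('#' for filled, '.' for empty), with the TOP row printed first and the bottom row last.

Drop 1: Z rot1 at col 3 lands with bottom-row=0; cleared 0 line(s) (total 0); column heights now [0 0 0 2 3], max=3
Drop 2: S rot0 at col 1 lands with bottom-row=1; cleared 0 line(s) (total 0); column heights now [0 2 3 3 3], max=3
Drop 3: T rot2 at col 2 lands with bottom-row=3; cleared 0 line(s) (total 0); column heights now [0 2 5 5 5], max=5

Answer: .....
.....
.....
.....
.....
.....
..###
...#.
..###
.####
...#.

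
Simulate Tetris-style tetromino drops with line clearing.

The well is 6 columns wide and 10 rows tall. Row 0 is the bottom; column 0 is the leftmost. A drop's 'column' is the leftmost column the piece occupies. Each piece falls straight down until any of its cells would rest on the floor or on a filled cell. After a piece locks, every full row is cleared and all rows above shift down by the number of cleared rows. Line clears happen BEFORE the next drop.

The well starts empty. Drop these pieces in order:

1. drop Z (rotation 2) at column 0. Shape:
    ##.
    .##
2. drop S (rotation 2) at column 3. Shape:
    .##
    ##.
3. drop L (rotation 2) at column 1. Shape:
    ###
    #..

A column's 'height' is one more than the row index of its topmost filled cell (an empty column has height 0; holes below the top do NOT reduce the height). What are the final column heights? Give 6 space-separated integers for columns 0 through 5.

Drop 1: Z rot2 at col 0 lands with bottom-row=0; cleared 0 line(s) (total 0); column heights now [2 2 1 0 0 0], max=2
Drop 2: S rot2 at col 3 lands with bottom-row=0; cleared 0 line(s) (total 0); column heights now [2 2 1 1 2 2], max=2
Drop 3: L rot2 at col 1 lands with bottom-row=2; cleared 0 line(s) (total 0); column heights now [2 4 4 4 2 2], max=4

Answer: 2 4 4 4 2 2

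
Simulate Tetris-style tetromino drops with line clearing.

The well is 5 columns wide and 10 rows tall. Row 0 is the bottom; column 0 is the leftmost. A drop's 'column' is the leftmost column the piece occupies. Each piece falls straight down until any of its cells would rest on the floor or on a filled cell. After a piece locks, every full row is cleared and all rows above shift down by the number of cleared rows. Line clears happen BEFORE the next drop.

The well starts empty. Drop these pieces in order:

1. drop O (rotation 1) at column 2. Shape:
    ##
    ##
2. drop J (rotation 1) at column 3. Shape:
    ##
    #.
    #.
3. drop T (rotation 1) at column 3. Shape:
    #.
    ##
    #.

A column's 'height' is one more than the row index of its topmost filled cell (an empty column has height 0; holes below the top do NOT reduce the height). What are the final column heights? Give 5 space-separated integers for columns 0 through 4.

Drop 1: O rot1 at col 2 lands with bottom-row=0; cleared 0 line(s) (total 0); column heights now [0 0 2 2 0], max=2
Drop 2: J rot1 at col 3 lands with bottom-row=2; cleared 0 line(s) (total 0); column heights now [0 0 2 5 5], max=5
Drop 3: T rot1 at col 3 lands with bottom-row=5; cleared 0 line(s) (total 0); column heights now [0 0 2 8 7], max=8

Answer: 0 0 2 8 7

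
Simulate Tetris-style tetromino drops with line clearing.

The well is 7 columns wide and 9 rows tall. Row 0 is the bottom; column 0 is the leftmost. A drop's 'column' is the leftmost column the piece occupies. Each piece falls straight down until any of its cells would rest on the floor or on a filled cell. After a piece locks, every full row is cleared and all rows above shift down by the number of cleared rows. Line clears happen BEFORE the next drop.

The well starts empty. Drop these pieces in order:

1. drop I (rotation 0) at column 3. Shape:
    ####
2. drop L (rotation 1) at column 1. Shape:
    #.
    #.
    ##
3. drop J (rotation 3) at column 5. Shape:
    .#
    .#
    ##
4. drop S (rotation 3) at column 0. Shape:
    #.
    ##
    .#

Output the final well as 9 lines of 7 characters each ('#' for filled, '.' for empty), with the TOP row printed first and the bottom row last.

Answer: .......
.......
.......
#......
##.....
.#....#
.#....#
.#...##
.######

Derivation:
Drop 1: I rot0 at col 3 lands with bottom-row=0; cleared 0 line(s) (total 0); column heights now [0 0 0 1 1 1 1], max=1
Drop 2: L rot1 at col 1 lands with bottom-row=0; cleared 0 line(s) (total 0); column heights now [0 3 1 1 1 1 1], max=3
Drop 3: J rot3 at col 5 lands with bottom-row=1; cleared 0 line(s) (total 0); column heights now [0 3 1 1 1 2 4], max=4
Drop 4: S rot3 at col 0 lands with bottom-row=3; cleared 0 line(s) (total 0); column heights now [6 5 1 1 1 2 4], max=6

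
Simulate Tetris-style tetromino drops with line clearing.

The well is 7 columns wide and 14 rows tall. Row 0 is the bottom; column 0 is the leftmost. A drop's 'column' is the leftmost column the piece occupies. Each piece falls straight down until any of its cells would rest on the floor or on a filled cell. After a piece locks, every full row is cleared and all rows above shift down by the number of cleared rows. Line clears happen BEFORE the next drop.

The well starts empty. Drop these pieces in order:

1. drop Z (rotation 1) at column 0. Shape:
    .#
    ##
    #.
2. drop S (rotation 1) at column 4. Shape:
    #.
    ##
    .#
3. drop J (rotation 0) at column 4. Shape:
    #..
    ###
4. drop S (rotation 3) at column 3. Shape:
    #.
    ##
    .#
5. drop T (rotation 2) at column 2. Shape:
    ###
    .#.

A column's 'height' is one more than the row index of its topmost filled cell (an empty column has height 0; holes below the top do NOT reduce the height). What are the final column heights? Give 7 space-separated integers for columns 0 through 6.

Answer: 2 3 10 10 10 4 4

Derivation:
Drop 1: Z rot1 at col 0 lands with bottom-row=0; cleared 0 line(s) (total 0); column heights now [2 3 0 0 0 0 0], max=3
Drop 2: S rot1 at col 4 lands with bottom-row=0; cleared 0 line(s) (total 0); column heights now [2 3 0 0 3 2 0], max=3
Drop 3: J rot0 at col 4 lands with bottom-row=3; cleared 0 line(s) (total 0); column heights now [2 3 0 0 5 4 4], max=5
Drop 4: S rot3 at col 3 lands with bottom-row=5; cleared 0 line(s) (total 0); column heights now [2 3 0 8 7 4 4], max=8
Drop 5: T rot2 at col 2 lands with bottom-row=8; cleared 0 line(s) (total 0); column heights now [2 3 10 10 10 4 4], max=10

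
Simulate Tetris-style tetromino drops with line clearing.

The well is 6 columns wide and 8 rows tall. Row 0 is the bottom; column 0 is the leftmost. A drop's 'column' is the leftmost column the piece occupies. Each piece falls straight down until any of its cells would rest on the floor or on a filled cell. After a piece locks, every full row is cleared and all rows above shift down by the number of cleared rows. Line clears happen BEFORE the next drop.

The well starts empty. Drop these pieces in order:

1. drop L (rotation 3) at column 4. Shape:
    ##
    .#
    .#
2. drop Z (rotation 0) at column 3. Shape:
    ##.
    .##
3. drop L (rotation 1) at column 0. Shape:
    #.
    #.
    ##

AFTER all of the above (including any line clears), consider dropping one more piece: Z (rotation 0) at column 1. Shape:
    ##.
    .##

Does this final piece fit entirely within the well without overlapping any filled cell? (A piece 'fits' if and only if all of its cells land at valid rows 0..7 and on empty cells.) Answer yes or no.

Drop 1: L rot3 at col 4 lands with bottom-row=0; cleared 0 line(s) (total 0); column heights now [0 0 0 0 3 3], max=3
Drop 2: Z rot0 at col 3 lands with bottom-row=3; cleared 0 line(s) (total 0); column heights now [0 0 0 5 5 4], max=5
Drop 3: L rot1 at col 0 lands with bottom-row=0; cleared 0 line(s) (total 0); column heights now [3 1 0 5 5 4], max=5
Test piece Z rot0 at col 1 (width 3): heights before test = [3 1 0 5 5 4]; fits = True

Answer: yes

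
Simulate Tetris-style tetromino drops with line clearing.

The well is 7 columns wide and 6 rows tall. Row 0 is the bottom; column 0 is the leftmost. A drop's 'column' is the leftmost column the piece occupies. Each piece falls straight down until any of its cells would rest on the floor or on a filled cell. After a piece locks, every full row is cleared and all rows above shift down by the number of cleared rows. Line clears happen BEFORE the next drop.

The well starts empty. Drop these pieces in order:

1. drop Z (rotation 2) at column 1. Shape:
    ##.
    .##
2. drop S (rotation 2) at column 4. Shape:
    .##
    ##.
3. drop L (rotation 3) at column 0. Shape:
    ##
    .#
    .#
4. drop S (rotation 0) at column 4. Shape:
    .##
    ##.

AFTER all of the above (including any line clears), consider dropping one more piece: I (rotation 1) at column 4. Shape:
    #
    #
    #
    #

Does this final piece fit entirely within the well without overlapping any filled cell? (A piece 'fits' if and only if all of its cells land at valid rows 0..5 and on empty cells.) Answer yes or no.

Answer: no

Derivation:
Drop 1: Z rot2 at col 1 lands with bottom-row=0; cleared 0 line(s) (total 0); column heights now [0 2 2 1 0 0 0], max=2
Drop 2: S rot2 at col 4 lands with bottom-row=0; cleared 0 line(s) (total 0); column heights now [0 2 2 1 1 2 2], max=2
Drop 3: L rot3 at col 0 lands with bottom-row=2; cleared 0 line(s) (total 0); column heights now [5 5 2 1 1 2 2], max=5
Drop 4: S rot0 at col 4 lands with bottom-row=2; cleared 0 line(s) (total 0); column heights now [5 5 2 1 3 4 4], max=5
Test piece I rot1 at col 4 (width 1): heights before test = [5 5 2 1 3 4 4]; fits = False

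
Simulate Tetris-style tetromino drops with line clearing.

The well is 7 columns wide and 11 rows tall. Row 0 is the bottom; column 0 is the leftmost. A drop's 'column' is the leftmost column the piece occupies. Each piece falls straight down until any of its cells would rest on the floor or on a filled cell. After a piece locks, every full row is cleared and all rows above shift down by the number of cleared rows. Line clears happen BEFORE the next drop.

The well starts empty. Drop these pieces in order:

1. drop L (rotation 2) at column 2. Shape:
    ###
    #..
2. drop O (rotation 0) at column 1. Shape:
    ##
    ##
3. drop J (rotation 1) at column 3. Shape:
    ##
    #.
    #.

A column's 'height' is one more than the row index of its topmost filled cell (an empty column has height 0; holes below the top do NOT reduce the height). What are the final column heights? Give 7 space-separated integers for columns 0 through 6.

Drop 1: L rot2 at col 2 lands with bottom-row=0; cleared 0 line(s) (total 0); column heights now [0 0 2 2 2 0 0], max=2
Drop 2: O rot0 at col 1 lands with bottom-row=2; cleared 0 line(s) (total 0); column heights now [0 4 4 2 2 0 0], max=4
Drop 3: J rot1 at col 3 lands with bottom-row=2; cleared 0 line(s) (total 0); column heights now [0 4 4 5 5 0 0], max=5

Answer: 0 4 4 5 5 0 0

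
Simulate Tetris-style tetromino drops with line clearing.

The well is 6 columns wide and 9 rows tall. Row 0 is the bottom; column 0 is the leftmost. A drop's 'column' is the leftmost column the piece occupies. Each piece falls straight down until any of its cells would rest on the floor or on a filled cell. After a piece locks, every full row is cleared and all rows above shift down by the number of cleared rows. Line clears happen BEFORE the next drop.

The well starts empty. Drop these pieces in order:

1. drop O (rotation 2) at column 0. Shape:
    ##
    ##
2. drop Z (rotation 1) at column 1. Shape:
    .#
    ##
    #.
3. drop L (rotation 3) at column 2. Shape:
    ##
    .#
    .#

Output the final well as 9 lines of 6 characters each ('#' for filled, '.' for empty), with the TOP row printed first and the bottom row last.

Answer: ......
......
......
..##..
..##..
.###..
.#....
##....
##....

Derivation:
Drop 1: O rot2 at col 0 lands with bottom-row=0; cleared 0 line(s) (total 0); column heights now [2 2 0 0 0 0], max=2
Drop 2: Z rot1 at col 1 lands with bottom-row=2; cleared 0 line(s) (total 0); column heights now [2 4 5 0 0 0], max=5
Drop 3: L rot3 at col 2 lands with bottom-row=3; cleared 0 line(s) (total 0); column heights now [2 4 6 6 0 0], max=6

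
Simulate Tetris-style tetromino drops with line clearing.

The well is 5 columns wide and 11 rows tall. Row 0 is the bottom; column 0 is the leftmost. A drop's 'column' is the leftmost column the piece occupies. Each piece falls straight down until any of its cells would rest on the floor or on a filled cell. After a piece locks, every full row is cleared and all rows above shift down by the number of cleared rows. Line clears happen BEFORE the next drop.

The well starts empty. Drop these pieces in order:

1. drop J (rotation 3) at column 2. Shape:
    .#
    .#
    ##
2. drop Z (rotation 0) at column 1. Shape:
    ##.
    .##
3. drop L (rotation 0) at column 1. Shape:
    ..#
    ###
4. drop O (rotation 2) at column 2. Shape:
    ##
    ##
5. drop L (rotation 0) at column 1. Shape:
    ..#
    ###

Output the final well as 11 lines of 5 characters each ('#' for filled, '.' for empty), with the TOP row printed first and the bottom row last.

Answer: ...#.
.###.
..##.
..##.
...#.
.###.
.##..
..##.
...#.
...#.
..##.

Derivation:
Drop 1: J rot3 at col 2 lands with bottom-row=0; cleared 0 line(s) (total 0); column heights now [0 0 1 3 0], max=3
Drop 2: Z rot0 at col 1 lands with bottom-row=3; cleared 0 line(s) (total 0); column heights now [0 5 5 4 0], max=5
Drop 3: L rot0 at col 1 lands with bottom-row=5; cleared 0 line(s) (total 0); column heights now [0 6 6 7 0], max=7
Drop 4: O rot2 at col 2 lands with bottom-row=7; cleared 0 line(s) (total 0); column heights now [0 6 9 9 0], max=9
Drop 5: L rot0 at col 1 lands with bottom-row=9; cleared 0 line(s) (total 0); column heights now [0 10 10 11 0], max=11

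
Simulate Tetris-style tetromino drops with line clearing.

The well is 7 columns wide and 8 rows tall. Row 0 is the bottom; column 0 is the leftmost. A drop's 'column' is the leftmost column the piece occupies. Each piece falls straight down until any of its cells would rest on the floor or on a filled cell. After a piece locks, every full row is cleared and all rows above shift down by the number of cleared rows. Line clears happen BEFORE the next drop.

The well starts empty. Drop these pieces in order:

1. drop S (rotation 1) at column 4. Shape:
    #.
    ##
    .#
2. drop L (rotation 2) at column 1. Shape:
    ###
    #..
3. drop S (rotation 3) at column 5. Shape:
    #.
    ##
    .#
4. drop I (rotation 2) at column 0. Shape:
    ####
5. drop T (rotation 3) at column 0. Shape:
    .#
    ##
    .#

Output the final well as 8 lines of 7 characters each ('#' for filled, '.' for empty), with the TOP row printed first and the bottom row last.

Drop 1: S rot1 at col 4 lands with bottom-row=0; cleared 0 line(s) (total 0); column heights now [0 0 0 0 3 2 0], max=3
Drop 2: L rot2 at col 1 lands with bottom-row=0; cleared 0 line(s) (total 0); column heights now [0 2 2 2 3 2 0], max=3
Drop 3: S rot3 at col 5 lands with bottom-row=1; cleared 0 line(s) (total 0); column heights now [0 2 2 2 3 4 3], max=4
Drop 4: I rot2 at col 0 lands with bottom-row=2; cleared 1 line(s) (total 1); column heights now [0 2 2 2 2 3 2], max=3
Drop 5: T rot3 at col 0 lands with bottom-row=2; cleared 0 line(s) (total 1); column heights now [4 5 2 2 2 3 2], max=5

Answer: .......
.......
.......
.#.....
##.....
.#...#.
.######
.#...#.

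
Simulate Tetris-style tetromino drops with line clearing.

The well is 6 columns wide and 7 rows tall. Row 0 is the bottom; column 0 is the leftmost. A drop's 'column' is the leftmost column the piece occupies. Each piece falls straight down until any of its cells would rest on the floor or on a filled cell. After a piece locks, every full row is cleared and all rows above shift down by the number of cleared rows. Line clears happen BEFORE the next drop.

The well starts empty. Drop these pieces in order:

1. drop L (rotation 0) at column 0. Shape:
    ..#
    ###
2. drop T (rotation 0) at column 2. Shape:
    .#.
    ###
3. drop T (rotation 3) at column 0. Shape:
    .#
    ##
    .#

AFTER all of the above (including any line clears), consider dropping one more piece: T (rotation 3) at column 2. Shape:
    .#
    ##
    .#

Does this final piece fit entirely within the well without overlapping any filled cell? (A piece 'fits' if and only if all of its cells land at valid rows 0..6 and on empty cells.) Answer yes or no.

Answer: yes

Derivation:
Drop 1: L rot0 at col 0 lands with bottom-row=0; cleared 0 line(s) (total 0); column heights now [1 1 2 0 0 0], max=2
Drop 2: T rot0 at col 2 lands with bottom-row=2; cleared 0 line(s) (total 0); column heights now [1 1 3 4 3 0], max=4
Drop 3: T rot3 at col 0 lands with bottom-row=1; cleared 0 line(s) (total 0); column heights now [3 4 3 4 3 0], max=4
Test piece T rot3 at col 2 (width 2): heights before test = [3 4 3 4 3 0]; fits = True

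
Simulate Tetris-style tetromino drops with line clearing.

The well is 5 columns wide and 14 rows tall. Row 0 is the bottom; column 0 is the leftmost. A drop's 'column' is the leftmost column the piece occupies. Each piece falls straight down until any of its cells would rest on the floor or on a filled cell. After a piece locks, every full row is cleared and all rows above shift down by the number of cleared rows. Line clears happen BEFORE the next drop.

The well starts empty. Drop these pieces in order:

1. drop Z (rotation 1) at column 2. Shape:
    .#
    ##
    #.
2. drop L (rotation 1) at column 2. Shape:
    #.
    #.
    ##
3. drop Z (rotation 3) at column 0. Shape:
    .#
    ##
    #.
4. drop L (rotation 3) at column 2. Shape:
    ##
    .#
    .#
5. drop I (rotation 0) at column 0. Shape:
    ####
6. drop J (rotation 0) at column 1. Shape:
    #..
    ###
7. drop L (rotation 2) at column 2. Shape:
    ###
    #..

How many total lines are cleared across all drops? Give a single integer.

Drop 1: Z rot1 at col 2 lands with bottom-row=0; cleared 0 line(s) (total 0); column heights now [0 0 2 3 0], max=3
Drop 2: L rot1 at col 2 lands with bottom-row=3; cleared 0 line(s) (total 0); column heights now [0 0 6 4 0], max=6
Drop 3: Z rot3 at col 0 lands with bottom-row=0; cleared 0 line(s) (total 0); column heights now [2 3 6 4 0], max=6
Drop 4: L rot3 at col 2 lands with bottom-row=4; cleared 0 line(s) (total 0); column heights now [2 3 7 7 0], max=7
Drop 5: I rot0 at col 0 lands with bottom-row=7; cleared 0 line(s) (total 0); column heights now [8 8 8 8 0], max=8
Drop 6: J rot0 at col 1 lands with bottom-row=8; cleared 0 line(s) (total 0); column heights now [8 10 9 9 0], max=10
Drop 7: L rot2 at col 2 lands with bottom-row=9; cleared 0 line(s) (total 0); column heights now [8 10 11 11 11], max=11

Answer: 0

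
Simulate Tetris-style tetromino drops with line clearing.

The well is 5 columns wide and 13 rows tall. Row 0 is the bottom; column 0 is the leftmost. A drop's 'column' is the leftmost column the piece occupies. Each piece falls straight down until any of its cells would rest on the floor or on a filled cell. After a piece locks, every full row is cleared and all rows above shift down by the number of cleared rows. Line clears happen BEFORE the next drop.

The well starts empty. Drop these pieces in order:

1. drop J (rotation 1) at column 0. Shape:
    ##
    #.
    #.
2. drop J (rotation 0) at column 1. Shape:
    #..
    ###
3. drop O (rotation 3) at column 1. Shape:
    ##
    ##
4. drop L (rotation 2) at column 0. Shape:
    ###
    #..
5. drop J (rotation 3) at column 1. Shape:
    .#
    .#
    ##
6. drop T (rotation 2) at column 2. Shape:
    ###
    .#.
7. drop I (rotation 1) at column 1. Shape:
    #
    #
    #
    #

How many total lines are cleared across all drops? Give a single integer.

Answer: 0

Derivation:
Drop 1: J rot1 at col 0 lands with bottom-row=0; cleared 0 line(s) (total 0); column heights now [3 3 0 0 0], max=3
Drop 2: J rot0 at col 1 lands with bottom-row=3; cleared 0 line(s) (total 0); column heights now [3 5 4 4 0], max=5
Drop 3: O rot3 at col 1 lands with bottom-row=5; cleared 0 line(s) (total 0); column heights now [3 7 7 4 0], max=7
Drop 4: L rot2 at col 0 lands with bottom-row=6; cleared 0 line(s) (total 0); column heights now [8 8 8 4 0], max=8
Drop 5: J rot3 at col 1 lands with bottom-row=8; cleared 0 line(s) (total 0); column heights now [8 9 11 4 0], max=11
Drop 6: T rot2 at col 2 lands with bottom-row=10; cleared 0 line(s) (total 0); column heights now [8 9 12 12 12], max=12
Drop 7: I rot1 at col 1 lands with bottom-row=9; cleared 0 line(s) (total 0); column heights now [8 13 12 12 12], max=13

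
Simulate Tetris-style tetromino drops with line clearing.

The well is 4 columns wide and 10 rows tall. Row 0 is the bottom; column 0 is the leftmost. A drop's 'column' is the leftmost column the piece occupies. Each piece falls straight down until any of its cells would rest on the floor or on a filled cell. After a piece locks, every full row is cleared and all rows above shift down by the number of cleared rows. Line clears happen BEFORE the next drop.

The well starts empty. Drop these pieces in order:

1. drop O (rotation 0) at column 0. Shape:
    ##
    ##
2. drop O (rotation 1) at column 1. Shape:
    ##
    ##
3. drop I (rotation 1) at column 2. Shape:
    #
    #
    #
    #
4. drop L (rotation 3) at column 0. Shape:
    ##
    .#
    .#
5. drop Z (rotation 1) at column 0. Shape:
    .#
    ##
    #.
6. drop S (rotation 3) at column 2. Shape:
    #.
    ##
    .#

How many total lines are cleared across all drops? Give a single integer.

Drop 1: O rot0 at col 0 lands with bottom-row=0; cleared 0 line(s) (total 0); column heights now [2 2 0 0], max=2
Drop 2: O rot1 at col 1 lands with bottom-row=2; cleared 0 line(s) (total 0); column heights now [2 4 4 0], max=4
Drop 3: I rot1 at col 2 lands with bottom-row=4; cleared 0 line(s) (total 0); column heights now [2 4 8 0], max=8
Drop 4: L rot3 at col 0 lands with bottom-row=4; cleared 0 line(s) (total 0); column heights now [7 7 8 0], max=8
Drop 5: Z rot1 at col 0 lands with bottom-row=7; cleared 0 line(s) (total 0); column heights now [9 10 8 0], max=10
Drop 6: S rot3 at col 2 lands with bottom-row=7; cleared 1 line(s) (total 1); column heights now [8 9 9 8], max=9

Answer: 1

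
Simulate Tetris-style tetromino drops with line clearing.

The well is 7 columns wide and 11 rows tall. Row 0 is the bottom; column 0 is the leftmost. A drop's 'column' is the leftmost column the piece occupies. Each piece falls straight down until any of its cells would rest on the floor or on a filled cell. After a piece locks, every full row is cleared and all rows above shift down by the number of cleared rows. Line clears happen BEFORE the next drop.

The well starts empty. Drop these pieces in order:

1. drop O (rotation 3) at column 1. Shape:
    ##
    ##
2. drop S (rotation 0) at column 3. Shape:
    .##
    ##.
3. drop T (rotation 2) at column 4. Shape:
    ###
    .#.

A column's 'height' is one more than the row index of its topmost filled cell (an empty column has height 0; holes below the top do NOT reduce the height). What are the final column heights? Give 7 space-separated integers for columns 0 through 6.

Drop 1: O rot3 at col 1 lands with bottom-row=0; cleared 0 line(s) (total 0); column heights now [0 2 2 0 0 0 0], max=2
Drop 2: S rot0 at col 3 lands with bottom-row=0; cleared 0 line(s) (total 0); column heights now [0 2 2 1 2 2 0], max=2
Drop 3: T rot2 at col 4 lands with bottom-row=2; cleared 0 line(s) (total 0); column heights now [0 2 2 1 4 4 4], max=4

Answer: 0 2 2 1 4 4 4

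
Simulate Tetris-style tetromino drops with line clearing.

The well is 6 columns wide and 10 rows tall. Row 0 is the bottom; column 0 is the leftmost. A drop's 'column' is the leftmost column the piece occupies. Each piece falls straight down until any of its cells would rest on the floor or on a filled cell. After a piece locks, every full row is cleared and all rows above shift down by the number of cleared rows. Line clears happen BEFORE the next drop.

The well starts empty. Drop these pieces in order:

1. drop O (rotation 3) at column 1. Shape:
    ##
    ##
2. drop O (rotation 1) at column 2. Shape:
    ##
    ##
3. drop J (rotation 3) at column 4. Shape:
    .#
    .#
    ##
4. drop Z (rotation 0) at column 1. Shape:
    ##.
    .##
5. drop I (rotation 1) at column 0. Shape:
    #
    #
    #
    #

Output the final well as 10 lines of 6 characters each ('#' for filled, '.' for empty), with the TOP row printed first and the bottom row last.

Drop 1: O rot3 at col 1 lands with bottom-row=0; cleared 0 line(s) (total 0); column heights now [0 2 2 0 0 0], max=2
Drop 2: O rot1 at col 2 lands with bottom-row=2; cleared 0 line(s) (total 0); column heights now [0 2 4 4 0 0], max=4
Drop 3: J rot3 at col 4 lands with bottom-row=0; cleared 0 line(s) (total 0); column heights now [0 2 4 4 1 3], max=4
Drop 4: Z rot0 at col 1 lands with bottom-row=4; cleared 0 line(s) (total 0); column heights now [0 6 6 5 1 3], max=6
Drop 5: I rot1 at col 0 lands with bottom-row=0; cleared 0 line(s) (total 0); column heights now [4 6 6 5 1 3], max=6

Answer: ......
......
......
......
.##...
..##..
#.##..
#.##.#
###..#
###.##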